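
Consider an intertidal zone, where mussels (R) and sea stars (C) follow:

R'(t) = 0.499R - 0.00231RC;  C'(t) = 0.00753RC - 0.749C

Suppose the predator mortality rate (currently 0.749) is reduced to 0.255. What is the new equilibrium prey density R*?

R* ≈ 33.9

At the interior fixed point, setting dC/dt = 0 with C > 0 fixes R* = (predator death rate)/(RC coefficient) — independent of the other coefficients.
With the change, R* = 0.255/0.00753 = 33.9; it falls from 99.5.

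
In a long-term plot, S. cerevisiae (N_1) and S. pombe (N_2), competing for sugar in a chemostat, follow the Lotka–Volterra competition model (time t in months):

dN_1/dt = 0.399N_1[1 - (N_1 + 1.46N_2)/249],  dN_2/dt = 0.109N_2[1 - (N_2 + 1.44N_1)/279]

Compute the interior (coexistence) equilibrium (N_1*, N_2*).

Setting both brackets to zero gives the nullclines N_1 + 1.46N_2 = 249 and 1.44N_1 + N_2 = 279.
Substituting N_2 = 279 - 1.44N_1 into the first: N_1(1 - 1.46·1.44) = 249 - 1.46·279.
So N_1* = -158/-1.1 = 144, and then N_2* = 279 - 1.44·144 = 72.2.

N_1* ≈ 144, N_2* ≈ 72.2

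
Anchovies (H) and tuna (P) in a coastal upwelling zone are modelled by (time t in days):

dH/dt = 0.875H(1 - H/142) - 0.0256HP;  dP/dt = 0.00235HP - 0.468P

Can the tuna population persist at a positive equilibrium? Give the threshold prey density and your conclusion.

Threshold H = 199; K < 199, so no, the predator goes extinct.

The predator equation gives dP/dt > 0 only when H > 0.468/0.00235 = 199.
Without the predator, H → K = 142. Since 142 < 199, the predator cannot invade.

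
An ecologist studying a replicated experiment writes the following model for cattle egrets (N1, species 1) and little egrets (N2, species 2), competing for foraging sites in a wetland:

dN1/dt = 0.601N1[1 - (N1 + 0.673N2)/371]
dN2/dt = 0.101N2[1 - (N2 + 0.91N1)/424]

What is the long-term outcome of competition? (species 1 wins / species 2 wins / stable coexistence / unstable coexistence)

stable coexistence

Compare the nullcline intercepts: K1/α12 = 371/0.673 = 551 > K2 = 424; K2/α21 = 424/0.91 = 466 > K1 = 371.
Since both inequalities hold, each species can invade when rare, so the interior equilibrium is stable.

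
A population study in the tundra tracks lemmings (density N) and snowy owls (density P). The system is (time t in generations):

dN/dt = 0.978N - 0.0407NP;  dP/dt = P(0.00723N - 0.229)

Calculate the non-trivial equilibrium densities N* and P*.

N* ≈ 31.7, P* ≈ 24

Set dP/dt = 0 with P > 0: 0.00723N - 0.229 = 0, so N* = 0.229/0.00723 = 31.7.
Set dN/dt = 0 with N > 0: 0.978 - 0.0407P = 0, so P* = 0.978/0.0407 = 24.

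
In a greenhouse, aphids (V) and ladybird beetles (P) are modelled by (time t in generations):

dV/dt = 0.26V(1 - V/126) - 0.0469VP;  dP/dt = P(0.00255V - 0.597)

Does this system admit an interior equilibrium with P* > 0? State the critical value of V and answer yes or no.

The predator equation gives dP/dt > 0 only when V > 0.597/0.00255 = 234.
Without the predator, V → K = 126. Since 126 < 234, the predator cannot invade.

Threshold V = 234; K < 234, so no, the predator goes extinct.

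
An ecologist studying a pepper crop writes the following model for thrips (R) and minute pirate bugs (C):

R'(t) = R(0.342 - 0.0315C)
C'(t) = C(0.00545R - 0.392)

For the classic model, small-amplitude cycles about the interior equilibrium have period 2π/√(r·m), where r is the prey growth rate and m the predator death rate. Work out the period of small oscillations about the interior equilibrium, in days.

T ≈ 17.2 days

Here r = 0.342 and m = 0.392, so r·m = 0.134.
ω = √0.134 = 0.366 per day, hence T = 2π/ω ≈ 17.2 days.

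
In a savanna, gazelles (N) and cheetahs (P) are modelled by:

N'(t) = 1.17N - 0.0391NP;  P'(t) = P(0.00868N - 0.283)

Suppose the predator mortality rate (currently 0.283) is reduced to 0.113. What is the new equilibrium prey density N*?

At the interior fixed point, setting dP/dt = 0 with P > 0 fixes N* = (predator death rate)/(NP coefficient) — independent of the other coefficients.
With the change, N* = 0.113/0.00868 = 13; it falls from 32.6.

N* ≈ 13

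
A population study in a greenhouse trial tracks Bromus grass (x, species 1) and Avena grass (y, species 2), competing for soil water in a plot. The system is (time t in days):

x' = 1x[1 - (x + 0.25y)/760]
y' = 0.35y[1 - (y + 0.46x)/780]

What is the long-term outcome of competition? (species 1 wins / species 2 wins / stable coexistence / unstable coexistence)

Compare the nullcline intercepts: K1/α12 = 760/0.25 = 3040 > K2 = 780; K2/α21 = 780/0.46 = 1700 > K1 = 760.
Since both inequalities hold, each species can invade when rare, so the interior equilibrium is stable.

stable coexistence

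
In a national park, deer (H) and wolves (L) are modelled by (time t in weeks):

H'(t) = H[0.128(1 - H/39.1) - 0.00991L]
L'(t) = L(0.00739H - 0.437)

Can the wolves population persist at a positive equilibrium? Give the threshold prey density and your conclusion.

Threshold H = 59.1; K < 59.1, so no, the predator goes extinct.

The predator equation gives dL/dt > 0 only when H > 0.437/0.00739 = 59.1.
Without the predator, H → K = 39.1. Since 39.1 < 59.1, the predator cannot invade.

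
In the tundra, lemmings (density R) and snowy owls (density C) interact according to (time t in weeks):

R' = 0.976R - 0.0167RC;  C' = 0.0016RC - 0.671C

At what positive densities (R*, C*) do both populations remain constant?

Set dC/dt = 0 with C > 0: 0.0016R - 0.671 = 0, so R* = 0.671/0.0016 = 419.
Set dR/dt = 0 with R > 0: 0.976 - 0.0167C = 0, so C* = 0.976/0.0167 = 58.4.

R* ≈ 419, C* ≈ 58.4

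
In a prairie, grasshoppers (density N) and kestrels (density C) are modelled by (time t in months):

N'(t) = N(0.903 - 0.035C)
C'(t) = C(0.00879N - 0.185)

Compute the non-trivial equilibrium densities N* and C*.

Set dC/dt = 0 with C > 0: 0.00879N - 0.185 = 0, so N* = 0.185/0.00879 = 21.
Set dN/dt = 0 with N > 0: 0.903 - 0.035C = 0, so C* = 0.903/0.035 = 25.8.

N* ≈ 21, C* ≈ 25.8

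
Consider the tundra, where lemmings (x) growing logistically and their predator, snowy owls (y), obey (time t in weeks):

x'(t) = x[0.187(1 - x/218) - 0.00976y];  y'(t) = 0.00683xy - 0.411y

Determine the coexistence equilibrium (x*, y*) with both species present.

x* ≈ 60.2, y* ≈ 13.9

From dy/dt = 0 with y > 0: 0.00683x* = 0.411, so x* = 60.2.
Substitute into dx/dt = 0: 0.187(1 - 60.2/218) = 0.00976y*.
The bracket is 0.724, giving y* = 0.135/0.00976 = 13.9.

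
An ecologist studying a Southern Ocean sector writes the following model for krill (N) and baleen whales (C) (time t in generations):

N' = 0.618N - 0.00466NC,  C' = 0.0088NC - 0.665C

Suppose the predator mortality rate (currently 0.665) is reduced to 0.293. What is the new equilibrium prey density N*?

At the interior fixed point, setting dC/dt = 0 with C > 0 fixes N* = (predator death rate)/(NC coefficient) — independent of the other coefficients.
With the change, N* = 0.293/0.0088 = 33.3; it falls from 75.6.

N* ≈ 33.3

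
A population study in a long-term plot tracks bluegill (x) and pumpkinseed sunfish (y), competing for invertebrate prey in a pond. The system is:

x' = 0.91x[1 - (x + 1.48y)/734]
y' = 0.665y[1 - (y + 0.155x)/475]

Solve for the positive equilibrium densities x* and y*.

Setting both brackets to zero gives the nullclines x + 1.48y = 734 and 0.155x + y = 475.
Substituting y = 475 - 0.155x into the first: x(1 - 1.48·0.155) = 734 - 1.48·475.
So x* = 31/0.771 = 40.2, and then y* = 475 - 0.155·40.2 = 469.

x* ≈ 40.2, y* ≈ 469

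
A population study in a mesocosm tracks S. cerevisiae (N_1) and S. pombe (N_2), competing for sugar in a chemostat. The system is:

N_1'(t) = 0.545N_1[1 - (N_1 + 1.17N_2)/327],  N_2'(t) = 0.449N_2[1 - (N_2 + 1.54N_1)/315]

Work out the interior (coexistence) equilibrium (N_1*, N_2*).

N_1* ≈ 51.8, N_2* ≈ 235

Setting both brackets to zero gives the nullclines N_1 + 1.17N_2 = 327 and 1.54N_1 + N_2 = 315.
Substituting N_2 = 315 - 1.54N_1 into the first: N_1(1 - 1.17·1.54) = 327 - 1.17·315.
So N_1* = -41.5/-0.802 = 51.8, and then N_2* = 315 - 1.54·51.8 = 235.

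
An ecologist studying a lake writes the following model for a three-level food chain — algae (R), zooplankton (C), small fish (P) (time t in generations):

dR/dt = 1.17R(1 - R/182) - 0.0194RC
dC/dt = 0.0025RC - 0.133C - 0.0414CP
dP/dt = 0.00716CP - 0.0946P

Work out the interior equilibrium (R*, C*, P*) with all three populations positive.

From dP/dt = 0: 0.00716C* = 0.0946, so C* = 13.2.
From dR/dt = 0: 1.17(1 - R*/182) = 0.0194·13.2, giving R* = 182·(1 - 0.219) = 142.
From dC/dt = 0: 0.0025·142 - 0.133 = 0.0414P*, so P* = 0.222/0.0414 = 5.37.

R* ≈ 142, C* ≈ 13.2, P* ≈ 5.37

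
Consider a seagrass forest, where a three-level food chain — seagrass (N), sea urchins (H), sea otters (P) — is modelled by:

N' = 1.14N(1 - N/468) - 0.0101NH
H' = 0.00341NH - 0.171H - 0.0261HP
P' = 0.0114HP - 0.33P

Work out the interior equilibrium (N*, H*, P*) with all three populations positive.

N* ≈ 348, H* ≈ 28.9, P* ≈ 38.9

From dP/dt = 0: 0.0114H* = 0.33, so H* = 28.9.
From dN/dt = 0: 1.14(1 - N*/468) = 0.0101·28.9, giving N* = 468·(1 - 0.256) = 348.
From dH/dt = 0: 0.00341·348 - 0.171 = 0.0261P*, so P* = 1.02/0.0261 = 38.9.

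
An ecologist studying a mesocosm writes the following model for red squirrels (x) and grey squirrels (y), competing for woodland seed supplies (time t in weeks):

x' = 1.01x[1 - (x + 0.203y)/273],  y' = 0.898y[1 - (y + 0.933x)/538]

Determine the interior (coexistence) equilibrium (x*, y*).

x* ≈ 202, y* ≈ 349

Setting both brackets to zero gives the nullclines x + 0.203y = 273 and 0.933x + y = 538.
Substituting y = 538 - 0.933x into the first: x(1 - 0.203·0.933) = 273 - 0.203·538.
So x* = 164/0.811 = 202, and then y* = 538 - 0.933·202 = 349.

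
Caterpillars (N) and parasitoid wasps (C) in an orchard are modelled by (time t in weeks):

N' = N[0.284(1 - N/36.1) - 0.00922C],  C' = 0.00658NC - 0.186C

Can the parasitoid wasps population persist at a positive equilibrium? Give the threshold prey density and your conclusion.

The predator equation gives dC/dt > 0 only when N > 0.186/0.00658 = 28.3.
Without the predator, N → K = 36.1. Since 36.1 > 28.3, the predator can invade and persist.

Threshold N = 28.3; K > 28.3, so yes, the predator persists.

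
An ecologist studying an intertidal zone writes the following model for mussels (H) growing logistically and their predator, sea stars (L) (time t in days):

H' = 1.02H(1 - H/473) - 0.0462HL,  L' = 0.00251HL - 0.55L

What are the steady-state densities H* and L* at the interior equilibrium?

H* ≈ 219, L* ≈ 11.9

From dL/dt = 0 with L > 0: 0.00251H* = 0.55, so H* = 219.
Substitute into dH/dt = 0: 1.02(1 - 219/473) = 0.0462L*.
The bracket is 0.537, giving L* = 0.547/0.0462 = 11.9.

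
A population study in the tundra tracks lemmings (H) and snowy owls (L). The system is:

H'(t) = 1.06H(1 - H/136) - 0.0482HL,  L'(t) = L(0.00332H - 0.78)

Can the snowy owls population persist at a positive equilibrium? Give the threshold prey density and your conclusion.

Threshold H = 235; K < 235, so no, the predator goes extinct.

The predator equation gives dL/dt > 0 only when H > 0.78/0.00332 = 235.
Without the predator, H → K = 136. Since 136 < 235, the predator cannot invade.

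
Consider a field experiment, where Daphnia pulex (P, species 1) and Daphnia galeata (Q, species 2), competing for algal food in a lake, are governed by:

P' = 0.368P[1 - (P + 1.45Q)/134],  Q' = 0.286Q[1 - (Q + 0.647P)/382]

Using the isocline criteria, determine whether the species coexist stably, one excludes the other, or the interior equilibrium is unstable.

species 2 excludes species 1

Compare the nullcline intercepts: K1/α12 = 134/1.45 = 92.4 < K2 = 382; K2/α21 = 382/0.647 = 590 > K1 = 134.
Since the inequalities point opposite ways, species 2 can invade but species 1 cannot.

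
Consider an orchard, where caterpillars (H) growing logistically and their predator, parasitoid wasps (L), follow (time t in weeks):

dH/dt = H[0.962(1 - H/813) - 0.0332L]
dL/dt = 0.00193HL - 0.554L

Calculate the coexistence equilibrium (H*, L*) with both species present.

H* ≈ 287, L* ≈ 18.7

From dL/dt = 0 with L > 0: 0.00193H* = 0.554, so H* = 287.
Substitute into dH/dt = 0: 0.962(1 - 287/813) = 0.0332L*.
The bracket is 0.647, giving L* = 0.622/0.0332 = 18.7.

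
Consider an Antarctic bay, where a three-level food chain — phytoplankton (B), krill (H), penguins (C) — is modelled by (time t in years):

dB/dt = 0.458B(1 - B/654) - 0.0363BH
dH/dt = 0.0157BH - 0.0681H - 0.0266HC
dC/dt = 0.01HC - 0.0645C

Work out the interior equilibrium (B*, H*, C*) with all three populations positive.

From dC/dt = 0: 0.01H* = 0.0645, so H* = 6.45.
From dB/dt = 0: 0.458(1 - B*/654) = 0.0363·6.45, giving B* = 654·(1 - 0.511) = 320.
From dH/dt = 0: 0.0157·320 - 0.0681 = 0.0266C*, so C* = 4.95/0.0266 = 186.

B* ≈ 320, H* ≈ 6.45, C* ≈ 186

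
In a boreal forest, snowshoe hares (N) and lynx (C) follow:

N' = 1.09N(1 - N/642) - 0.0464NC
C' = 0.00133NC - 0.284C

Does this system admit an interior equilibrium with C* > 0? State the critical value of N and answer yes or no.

The predator equation gives dC/dt > 0 only when N > 0.284/0.00133 = 214.
Without the predator, N → K = 642. Since 642 > 214, the predator can invade and persist.

Threshold N = 214; K > 214, so yes, the predator persists.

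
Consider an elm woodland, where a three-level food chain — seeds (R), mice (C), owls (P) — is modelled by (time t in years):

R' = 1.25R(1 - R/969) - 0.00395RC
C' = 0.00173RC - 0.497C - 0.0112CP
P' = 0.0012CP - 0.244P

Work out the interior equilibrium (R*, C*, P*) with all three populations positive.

R* ≈ 346, C* ≈ 203, P* ≈ 9.13

From dP/dt = 0: 0.0012C* = 0.244, so C* = 203.
From dR/dt = 0: 1.25(1 - R*/969) = 0.00395·203, giving R* = 969·(1 - 0.643) = 346.
From dC/dt = 0: 0.00173·346 - 0.497 = 0.0112P*, so P* = 0.102/0.0112 = 9.13.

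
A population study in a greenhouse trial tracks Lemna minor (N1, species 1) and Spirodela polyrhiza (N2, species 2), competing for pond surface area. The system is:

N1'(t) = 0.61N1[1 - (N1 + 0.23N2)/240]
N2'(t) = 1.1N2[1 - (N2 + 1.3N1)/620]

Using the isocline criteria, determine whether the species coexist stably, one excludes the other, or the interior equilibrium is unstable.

Compare the nullcline intercepts: K1/α12 = 240/0.23 = 1040 > K2 = 620; K2/α21 = 620/1.3 = 477 > K1 = 240.
Since both inequalities hold, each species can invade when rare, so the interior equilibrium is stable.

stable coexistence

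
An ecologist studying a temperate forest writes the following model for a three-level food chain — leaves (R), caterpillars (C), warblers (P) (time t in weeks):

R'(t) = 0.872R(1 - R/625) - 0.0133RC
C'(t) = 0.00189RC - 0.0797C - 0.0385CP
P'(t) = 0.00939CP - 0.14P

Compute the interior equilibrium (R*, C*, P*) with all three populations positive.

R* ≈ 483, C* ≈ 14.9, P* ≈ 21.6

From dP/dt = 0: 0.00939C* = 0.14, so C* = 14.9.
From dR/dt = 0: 0.872(1 - R*/625) = 0.0133·14.9, giving R* = 625·(1 - 0.227) = 483.
From dC/dt = 0: 0.00189·483 - 0.0797 = 0.0385P*, so P* = 0.833/0.0385 = 21.6.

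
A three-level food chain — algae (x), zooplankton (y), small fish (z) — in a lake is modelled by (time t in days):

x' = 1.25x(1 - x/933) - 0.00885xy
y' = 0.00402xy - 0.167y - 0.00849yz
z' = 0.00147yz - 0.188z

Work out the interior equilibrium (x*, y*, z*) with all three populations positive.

From dz/dt = 0: 0.00147y* = 0.188, so y* = 128.
From dx/dt = 0: 1.25(1 - x*/933) = 0.00885·128, giving x* = 933·(1 - 0.905) = 88.2.
From dy/dt = 0: 0.00402·88.2 - 0.167 = 0.00849z*, so z* = 0.188/0.00849 = 22.1.

x* ≈ 88.2, y* ≈ 128, z* ≈ 22.1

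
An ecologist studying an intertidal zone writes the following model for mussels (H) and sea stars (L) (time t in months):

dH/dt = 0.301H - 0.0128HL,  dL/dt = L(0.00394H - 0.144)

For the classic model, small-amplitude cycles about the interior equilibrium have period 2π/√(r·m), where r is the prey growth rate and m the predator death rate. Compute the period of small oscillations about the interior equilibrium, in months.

Here r = 0.301 and m = 0.144, so r·m = 0.0433.
ω = √0.0433 = 0.208 per month, hence T = 2π/ω ≈ 30.2 months.

T ≈ 30.2 months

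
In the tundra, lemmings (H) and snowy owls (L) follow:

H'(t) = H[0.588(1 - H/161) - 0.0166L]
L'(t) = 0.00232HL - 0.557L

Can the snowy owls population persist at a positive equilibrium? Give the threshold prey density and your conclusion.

Threshold H = 240; K < 240, so no, the predator goes extinct.

The predator equation gives dL/dt > 0 only when H > 0.557/0.00232 = 240.
Without the predator, H → K = 161. Since 161 < 240, the predator cannot invade.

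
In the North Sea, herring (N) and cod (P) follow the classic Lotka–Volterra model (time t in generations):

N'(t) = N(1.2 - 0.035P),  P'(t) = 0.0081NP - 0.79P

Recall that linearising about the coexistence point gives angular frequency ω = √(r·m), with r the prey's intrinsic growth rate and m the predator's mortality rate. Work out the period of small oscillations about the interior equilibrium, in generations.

T ≈ 6.45 generations

Here r = 1.2 and m = 0.79, so r·m = 0.948.
ω = √0.948 = 0.974 per generation, hence T = 2π/ω ≈ 6.45 generations.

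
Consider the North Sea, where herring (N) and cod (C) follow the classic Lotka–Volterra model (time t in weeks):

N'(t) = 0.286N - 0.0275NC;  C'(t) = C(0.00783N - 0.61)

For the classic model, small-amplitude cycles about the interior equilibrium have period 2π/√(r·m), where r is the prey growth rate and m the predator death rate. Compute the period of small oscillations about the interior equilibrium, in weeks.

Here r = 0.286 and m = 0.61, so r·m = 0.174.
ω = √0.174 = 0.418 per week, hence T = 2π/ω ≈ 15 weeks.

T ≈ 15 weeks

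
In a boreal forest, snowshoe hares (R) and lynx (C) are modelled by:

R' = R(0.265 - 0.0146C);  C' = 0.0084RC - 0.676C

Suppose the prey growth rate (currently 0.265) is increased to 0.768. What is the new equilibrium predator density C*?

C* ≈ 52.6

At the interior fixed point, setting dR/dt = 0 with R > 0 fixes C* = (prey growth rate)/(RC coefficient) — independent of the other coefficients.
With the change, C* = 0.768/0.0146 = 52.6; it rises from 18.2.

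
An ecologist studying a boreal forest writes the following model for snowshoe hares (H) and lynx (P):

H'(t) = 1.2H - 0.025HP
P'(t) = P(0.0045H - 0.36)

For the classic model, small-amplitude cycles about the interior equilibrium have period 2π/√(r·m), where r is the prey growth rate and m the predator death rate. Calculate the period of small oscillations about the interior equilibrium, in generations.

T ≈ 9.56 generations

Here r = 1.2 and m = 0.36, so r·m = 0.432.
ω = √0.432 = 0.657 per generation, hence T = 2π/ω ≈ 9.56 generations.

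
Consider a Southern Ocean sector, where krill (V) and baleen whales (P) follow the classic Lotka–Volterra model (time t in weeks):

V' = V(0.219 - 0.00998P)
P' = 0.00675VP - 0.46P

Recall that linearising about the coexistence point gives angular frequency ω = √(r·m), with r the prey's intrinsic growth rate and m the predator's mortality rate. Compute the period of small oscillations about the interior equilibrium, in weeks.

Here r = 0.219 and m = 0.46, so r·m = 0.101.
ω = √0.101 = 0.317 per week, hence T = 2π/ω ≈ 19.8 weeks.

T ≈ 19.8 weeks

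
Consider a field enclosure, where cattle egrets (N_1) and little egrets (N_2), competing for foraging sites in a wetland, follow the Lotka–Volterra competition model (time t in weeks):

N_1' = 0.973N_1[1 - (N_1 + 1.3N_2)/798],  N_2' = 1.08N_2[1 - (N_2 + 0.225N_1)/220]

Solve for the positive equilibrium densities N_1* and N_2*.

Setting both brackets to zero gives the nullclines N_1 + 1.3N_2 = 798 and 0.225N_1 + N_2 = 220.
Substituting N_2 = 220 - 0.225N_1 into the first: N_1(1 - 1.3·0.225) = 798 - 1.3·220.
So N_1* = 512/0.708 = 724, and then N_2* = 220 - 0.225·724 = 57.2.

N_1* ≈ 724, N_2* ≈ 57.2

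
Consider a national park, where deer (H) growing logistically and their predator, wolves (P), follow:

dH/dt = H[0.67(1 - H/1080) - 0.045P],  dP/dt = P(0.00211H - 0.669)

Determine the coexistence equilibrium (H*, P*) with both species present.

H* ≈ 317, P* ≈ 10.5

From dP/dt = 0 with P > 0: 0.00211H* = 0.669, so H* = 317.
Substitute into dH/dt = 0: 0.67(1 - 317/1080) = 0.045P*.
The bracket is 0.706, giving P* = 0.473/0.045 = 10.5.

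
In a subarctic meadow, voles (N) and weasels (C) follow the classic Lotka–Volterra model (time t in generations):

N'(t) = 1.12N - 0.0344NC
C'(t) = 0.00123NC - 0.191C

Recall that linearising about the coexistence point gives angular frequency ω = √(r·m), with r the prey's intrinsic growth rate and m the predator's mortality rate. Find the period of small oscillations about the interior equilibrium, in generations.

Here r = 1.12 and m = 0.191, so r·m = 0.214.
ω = √0.214 = 0.463 per generation, hence T = 2π/ω ≈ 13.6 generations.

T ≈ 13.6 generations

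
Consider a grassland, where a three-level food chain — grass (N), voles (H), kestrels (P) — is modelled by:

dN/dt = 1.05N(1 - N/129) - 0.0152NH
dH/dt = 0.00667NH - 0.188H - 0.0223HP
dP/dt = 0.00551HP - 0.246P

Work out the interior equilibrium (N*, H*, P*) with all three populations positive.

N* ≈ 45.6, H* ≈ 44.6, P* ≈ 5.22

From dP/dt = 0: 0.00551H* = 0.246, so H* = 44.6.
From dN/dt = 0: 1.05(1 - N*/129) = 0.0152·44.6, giving N* = 129·(1 - 0.646) = 45.6.
From dH/dt = 0: 0.00667·45.6 - 0.188 = 0.0223P*, so P* = 0.116/0.0223 = 5.22.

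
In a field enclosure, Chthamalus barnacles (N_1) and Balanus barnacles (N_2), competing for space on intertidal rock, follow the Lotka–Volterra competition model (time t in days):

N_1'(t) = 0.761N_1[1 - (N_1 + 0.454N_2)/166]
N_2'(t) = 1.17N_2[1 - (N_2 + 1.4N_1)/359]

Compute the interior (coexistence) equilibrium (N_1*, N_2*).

N_1* ≈ 8.27, N_2* ≈ 347

Setting both brackets to zero gives the nullclines N_1 + 0.454N_2 = 166 and 1.4N_1 + N_2 = 359.
Substituting N_2 = 359 - 1.4N_1 into the first: N_1(1 - 0.454·1.4) = 166 - 0.454·359.
So N_1* = 3.01/0.364 = 8.27, and then N_2* = 359 - 1.4·8.27 = 347.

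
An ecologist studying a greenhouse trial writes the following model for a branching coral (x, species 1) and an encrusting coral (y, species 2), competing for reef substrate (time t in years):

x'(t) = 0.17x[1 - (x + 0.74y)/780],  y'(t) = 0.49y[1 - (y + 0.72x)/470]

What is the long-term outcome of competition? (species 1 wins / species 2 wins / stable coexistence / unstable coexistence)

species 1 excludes species 2

Compare the nullcline intercepts: K1/α12 = 780/0.74 = 1050 > K2 = 470; K2/α21 = 470/0.72 = 653 < K1 = 780.
Since the inequalities point opposite ways, species 1 can invade but species 2 cannot.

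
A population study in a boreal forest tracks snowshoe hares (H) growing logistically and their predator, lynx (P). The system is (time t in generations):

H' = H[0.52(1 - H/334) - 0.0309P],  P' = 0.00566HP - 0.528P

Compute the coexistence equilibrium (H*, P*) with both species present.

H* ≈ 93.3, P* ≈ 12.1

From dP/dt = 0 with P > 0: 0.00566H* = 0.528, so H* = 93.3.
Substitute into dH/dt = 0: 0.52(1 - 93.3/334) = 0.0309P*.
The bracket is 0.721, giving P* = 0.375/0.0309 = 12.1.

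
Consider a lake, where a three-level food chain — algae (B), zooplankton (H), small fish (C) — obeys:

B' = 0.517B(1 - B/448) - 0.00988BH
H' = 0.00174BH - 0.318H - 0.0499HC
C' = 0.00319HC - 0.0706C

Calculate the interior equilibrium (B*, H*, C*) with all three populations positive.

B* ≈ 259, H* ≈ 22.1, C* ≈ 2.64

From dC/dt = 0: 0.00319H* = 0.0706, so H* = 22.1.
From dB/dt = 0: 0.517(1 - B*/448) = 0.00988·22.1, giving B* = 448·(1 - 0.423) = 259.
From dH/dt = 0: 0.00174·259 - 0.318 = 0.0499C*, so C* = 0.132/0.0499 = 2.64.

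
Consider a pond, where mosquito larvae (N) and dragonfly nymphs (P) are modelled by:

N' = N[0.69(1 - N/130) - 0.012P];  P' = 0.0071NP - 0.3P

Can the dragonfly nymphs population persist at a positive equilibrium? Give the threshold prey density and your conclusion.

The predator equation gives dP/dt > 0 only when N > 0.3/0.0071 = 42.3.
Without the predator, N → K = 130. Since 130 > 42.3, the predator can invade and persist.

Threshold N = 42.3; K > 42.3, so yes, the predator persists.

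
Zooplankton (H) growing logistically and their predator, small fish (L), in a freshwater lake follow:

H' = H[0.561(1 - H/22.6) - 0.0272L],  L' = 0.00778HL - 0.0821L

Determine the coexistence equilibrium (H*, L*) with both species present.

H* ≈ 10.6, L* ≈ 11

From dL/dt = 0 with L > 0: 0.00778H* = 0.0821, so H* = 10.6.
Substitute into dH/dt = 0: 0.561(1 - 10.6/22.6) = 0.0272L*.
The bracket is 0.533, giving L* = 0.299/0.0272 = 11.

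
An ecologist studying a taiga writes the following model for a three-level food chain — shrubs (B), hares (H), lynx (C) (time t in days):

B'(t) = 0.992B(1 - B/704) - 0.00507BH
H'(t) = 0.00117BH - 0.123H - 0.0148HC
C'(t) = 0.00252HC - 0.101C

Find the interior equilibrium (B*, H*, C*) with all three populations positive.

B* ≈ 560, H* ≈ 40.1, C* ≈ 35.9

From dC/dt = 0: 0.00252H* = 0.101, so H* = 40.1.
From dB/dt = 0: 0.992(1 - B*/704) = 0.00507·40.1, giving B* = 704·(1 - 0.205) = 560.
From dH/dt = 0: 0.00117·560 - 0.123 = 0.0148C*, so C* = 0.532/0.0148 = 35.9.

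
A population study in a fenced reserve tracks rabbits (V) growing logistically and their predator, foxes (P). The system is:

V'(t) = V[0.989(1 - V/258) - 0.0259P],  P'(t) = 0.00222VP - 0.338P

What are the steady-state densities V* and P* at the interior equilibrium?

V* ≈ 152, P* ≈ 15.7

From dP/dt = 0 with P > 0: 0.00222V* = 0.338, so V* = 152.
Substitute into dV/dt = 0: 0.989(1 - 152/258) = 0.0259P*.
The bracket is 0.41, giving P* = 0.405/0.0259 = 15.7.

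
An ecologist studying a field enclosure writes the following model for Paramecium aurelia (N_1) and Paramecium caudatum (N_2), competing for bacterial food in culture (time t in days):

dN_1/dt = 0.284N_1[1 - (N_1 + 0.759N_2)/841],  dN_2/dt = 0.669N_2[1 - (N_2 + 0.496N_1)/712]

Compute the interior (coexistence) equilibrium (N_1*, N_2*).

N_1* ≈ 482, N_2* ≈ 473

Setting both brackets to zero gives the nullclines N_1 + 0.759N_2 = 841 and 0.496N_1 + N_2 = 712.
Substituting N_2 = 712 - 0.496N_1 into the first: N_1(1 - 0.759·0.496) = 841 - 0.759·712.
So N_1* = 301/0.624 = 482, and then N_2* = 712 - 0.496·482 = 473.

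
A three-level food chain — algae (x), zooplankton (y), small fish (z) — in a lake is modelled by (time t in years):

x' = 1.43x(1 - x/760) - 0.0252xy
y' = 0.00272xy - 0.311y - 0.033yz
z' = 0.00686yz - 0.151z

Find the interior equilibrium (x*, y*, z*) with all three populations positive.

x* ≈ 465, y* ≈ 22, z* ≈ 28.9

From dz/dt = 0: 0.00686y* = 0.151, so y* = 22.
From dx/dt = 0: 1.43(1 - x*/760) = 0.0252·22, giving x* = 760·(1 - 0.388) = 465.
From dy/dt = 0: 0.00272·465 - 0.311 = 0.033z*, so z* = 0.954/0.033 = 28.9.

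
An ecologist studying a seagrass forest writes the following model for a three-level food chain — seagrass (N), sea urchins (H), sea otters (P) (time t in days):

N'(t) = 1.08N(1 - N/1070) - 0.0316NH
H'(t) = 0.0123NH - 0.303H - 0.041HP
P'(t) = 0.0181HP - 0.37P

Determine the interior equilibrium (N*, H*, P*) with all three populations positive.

From dP/dt = 0: 0.0181H* = 0.37, so H* = 20.4.
From dN/dt = 0: 1.08(1 - N*/1070) = 0.0316·20.4, giving N* = 1070·(1 - 0.598) = 430.
From dH/dt = 0: 0.0123·430 - 0.303 = 0.041P*, so P* = 4.99/0.041 = 122.

N* ≈ 430, H* ≈ 20.4, P* ≈ 122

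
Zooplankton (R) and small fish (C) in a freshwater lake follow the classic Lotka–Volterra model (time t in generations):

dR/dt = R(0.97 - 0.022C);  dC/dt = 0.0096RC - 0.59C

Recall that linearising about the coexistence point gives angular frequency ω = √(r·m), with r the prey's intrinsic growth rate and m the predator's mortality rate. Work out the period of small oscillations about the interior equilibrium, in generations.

T ≈ 8.31 generations

Here r = 0.97 and m = 0.59, so r·m = 0.572.
ω = √0.572 = 0.757 per generation, hence T = 2π/ω ≈ 8.31 generations.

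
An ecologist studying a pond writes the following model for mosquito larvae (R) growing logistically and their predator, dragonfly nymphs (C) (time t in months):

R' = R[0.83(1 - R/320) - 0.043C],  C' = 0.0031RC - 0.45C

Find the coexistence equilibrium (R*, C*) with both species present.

R* ≈ 145, C* ≈ 10.5

From dC/dt = 0 with C > 0: 0.0031R* = 0.45, so R* = 145.
Substitute into dR/dt = 0: 0.83(1 - 145/320) = 0.043C*.
The bracket is 0.546, giving C* = 0.453/0.043 = 10.5.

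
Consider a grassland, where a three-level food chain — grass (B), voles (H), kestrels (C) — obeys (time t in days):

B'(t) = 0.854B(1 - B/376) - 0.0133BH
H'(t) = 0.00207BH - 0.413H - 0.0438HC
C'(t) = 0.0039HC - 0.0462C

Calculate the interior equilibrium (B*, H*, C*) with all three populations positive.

From dC/dt = 0: 0.0039H* = 0.0462, so H* = 11.8.
From dB/dt = 0: 0.854(1 - B*/376) = 0.0133·11.8, giving B* = 376·(1 - 0.184) = 307.
From dH/dt = 0: 0.00207·307 - 0.413 = 0.0438C*, so C* = 0.222/0.0438 = 5.06.

B* ≈ 307, H* ≈ 11.8, C* ≈ 5.06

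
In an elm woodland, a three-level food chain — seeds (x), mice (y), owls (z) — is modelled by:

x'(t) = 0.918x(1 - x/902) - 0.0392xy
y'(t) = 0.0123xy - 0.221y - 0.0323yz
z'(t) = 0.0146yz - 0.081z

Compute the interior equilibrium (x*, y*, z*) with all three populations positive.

From dz/dt = 0: 0.0146y* = 0.081, so y* = 5.55.
From dx/dt = 0: 0.918(1 - x*/902) = 0.0392·5.55, giving x* = 902·(1 - 0.237) = 688.
From dy/dt = 0: 0.0123·688 - 0.221 = 0.0323z*, so z* = 8.25/0.0323 = 255.

x* ≈ 688, y* ≈ 5.55, z* ≈ 255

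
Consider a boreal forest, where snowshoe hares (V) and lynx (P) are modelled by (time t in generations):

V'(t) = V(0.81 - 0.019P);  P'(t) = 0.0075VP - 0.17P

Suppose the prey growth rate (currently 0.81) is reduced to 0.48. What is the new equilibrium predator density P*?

At the interior fixed point, setting dV/dt = 0 with V > 0 fixes P* = (prey growth rate)/(VP coefficient) — independent of the other coefficients.
With the change, P* = 0.48/0.019 = 25.3; it falls from 42.6.

P* ≈ 25.3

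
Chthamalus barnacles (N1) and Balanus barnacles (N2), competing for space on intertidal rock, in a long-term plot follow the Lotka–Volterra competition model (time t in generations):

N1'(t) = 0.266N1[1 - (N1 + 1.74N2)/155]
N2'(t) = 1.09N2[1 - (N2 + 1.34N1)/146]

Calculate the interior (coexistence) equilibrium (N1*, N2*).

Setting both brackets to zero gives the nullclines N1 + 1.74N2 = 155 and 1.34N1 + N2 = 146.
Substituting N2 = 146 - 1.34N1 into the first: N1(1 - 1.74·1.34) = 155 - 1.74·146.
So N1* = -99/-1.33 = 74.4, and then N2* = 146 - 1.34·74.4 = 46.3.

N1* ≈ 74.4, N2* ≈ 46.3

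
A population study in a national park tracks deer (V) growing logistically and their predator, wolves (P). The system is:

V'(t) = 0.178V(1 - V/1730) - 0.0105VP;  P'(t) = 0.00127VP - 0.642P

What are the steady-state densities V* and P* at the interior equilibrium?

V* ≈ 506, P* ≈ 12

From dP/dt = 0 with P > 0: 0.00127V* = 0.642, so V* = 506.
Substitute into dV/dt = 0: 0.178(1 - 506/1730) = 0.0105P*.
The bracket is 0.708, giving P* = 0.126/0.0105 = 12.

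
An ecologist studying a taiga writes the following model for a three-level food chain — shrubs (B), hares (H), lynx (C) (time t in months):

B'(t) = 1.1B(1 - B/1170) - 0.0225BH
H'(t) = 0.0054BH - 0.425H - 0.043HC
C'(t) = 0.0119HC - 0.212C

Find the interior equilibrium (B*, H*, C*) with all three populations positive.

From dC/dt = 0: 0.0119H* = 0.212, so H* = 17.8.
From dB/dt = 0: 1.1(1 - B*/1170) = 0.0225·17.8, giving B* = 1170·(1 - 0.364) = 744.
From dH/dt = 0: 0.0054·744 - 0.425 = 0.043C*, so C* = 3.59/0.043 = 83.5.

B* ≈ 744, H* ≈ 17.8, C* ≈ 83.5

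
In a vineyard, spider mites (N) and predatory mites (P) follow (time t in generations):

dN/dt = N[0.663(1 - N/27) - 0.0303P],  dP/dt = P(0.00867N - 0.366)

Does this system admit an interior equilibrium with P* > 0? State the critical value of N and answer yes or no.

The predator equation gives dP/dt > 0 only when N > 0.366/0.00867 = 42.2.
Without the predator, N → K = 27. Since 27 < 42.2, the predator cannot invade.

Threshold N = 42.2; K < 42.2, so no, the predator goes extinct.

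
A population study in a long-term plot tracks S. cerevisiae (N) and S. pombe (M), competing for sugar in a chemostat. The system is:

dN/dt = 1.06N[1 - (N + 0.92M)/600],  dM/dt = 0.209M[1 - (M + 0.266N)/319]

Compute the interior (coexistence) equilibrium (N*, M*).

Setting both brackets to zero gives the nullclines N + 0.92M = 600 and 0.266N + M = 319.
Substituting M = 319 - 0.266N into the first: N(1 - 0.92·0.266) = 600 - 0.92·319.
So N* = 307/0.755 = 406, and then M* = 319 - 0.266·406 = 211.

N* ≈ 406, M* ≈ 211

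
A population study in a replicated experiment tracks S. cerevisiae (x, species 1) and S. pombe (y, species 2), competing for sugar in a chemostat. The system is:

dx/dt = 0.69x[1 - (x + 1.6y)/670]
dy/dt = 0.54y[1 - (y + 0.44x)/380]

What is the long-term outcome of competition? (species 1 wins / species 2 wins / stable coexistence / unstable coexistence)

Compare the nullcline intercepts: K1/α12 = 670/1.6 = 419 > K2 = 380; K2/α21 = 380/0.44 = 864 > K1 = 670.
Since both inequalities hold, each species can invade when rare, so the interior equilibrium is stable.

stable coexistence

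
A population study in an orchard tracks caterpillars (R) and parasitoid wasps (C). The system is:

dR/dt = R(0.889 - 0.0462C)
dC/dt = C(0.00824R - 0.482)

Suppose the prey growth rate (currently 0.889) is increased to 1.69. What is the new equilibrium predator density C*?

At the interior fixed point, setting dR/dt = 0 with R > 0 fixes C* = (prey growth rate)/(RC coefficient) — independent of the other coefficients.
With the change, C* = 1.69/0.0462 = 36.6; it rises from 19.2.

C* ≈ 36.6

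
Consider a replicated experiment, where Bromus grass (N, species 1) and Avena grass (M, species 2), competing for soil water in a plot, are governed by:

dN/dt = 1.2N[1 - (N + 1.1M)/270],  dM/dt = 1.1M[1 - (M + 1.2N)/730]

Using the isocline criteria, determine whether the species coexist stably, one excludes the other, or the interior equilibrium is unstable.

species 2 excludes species 1

Compare the nullcline intercepts: K1/α12 = 270/1.1 = 245 < K2 = 730; K2/α21 = 730/1.2 = 608 > K1 = 270.
Since the inequalities point opposite ways, species 2 can invade but species 1 cannot.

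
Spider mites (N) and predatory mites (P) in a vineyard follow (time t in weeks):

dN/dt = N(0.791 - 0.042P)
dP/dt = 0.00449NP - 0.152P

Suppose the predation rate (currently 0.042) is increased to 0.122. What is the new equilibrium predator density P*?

P* ≈ 6.48

At the interior fixed point, setting dN/dt = 0 with N > 0 fixes P* = (prey growth rate)/(NP coefficient) — independent of the other coefficients.
With the change, P* = 0.791/0.122 = 6.48; it falls from 18.8.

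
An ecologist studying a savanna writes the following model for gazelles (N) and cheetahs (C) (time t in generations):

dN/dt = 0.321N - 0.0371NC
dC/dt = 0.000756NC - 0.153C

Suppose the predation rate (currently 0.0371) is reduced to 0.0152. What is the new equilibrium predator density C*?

C* ≈ 21.1

At the interior fixed point, setting dN/dt = 0 with N > 0 fixes C* = (prey growth rate)/(NC coefficient) — independent of the other coefficients.
With the change, C* = 0.321/0.0152 = 21.1; it rises from 8.65.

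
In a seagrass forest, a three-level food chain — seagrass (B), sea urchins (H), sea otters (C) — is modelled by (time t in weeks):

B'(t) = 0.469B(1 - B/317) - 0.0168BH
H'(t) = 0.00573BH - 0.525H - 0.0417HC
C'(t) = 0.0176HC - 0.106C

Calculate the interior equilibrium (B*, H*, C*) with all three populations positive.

B* ≈ 249, H* ≈ 6.02, C* ≈ 21.6

From dC/dt = 0: 0.0176H* = 0.106, so H* = 6.02.
From dB/dt = 0: 0.469(1 - B*/317) = 0.0168·6.02, giving B* = 317·(1 - 0.216) = 249.
From dH/dt = 0: 0.00573·249 - 0.525 = 0.0417C*, so C* = 0.9/0.0417 = 21.6.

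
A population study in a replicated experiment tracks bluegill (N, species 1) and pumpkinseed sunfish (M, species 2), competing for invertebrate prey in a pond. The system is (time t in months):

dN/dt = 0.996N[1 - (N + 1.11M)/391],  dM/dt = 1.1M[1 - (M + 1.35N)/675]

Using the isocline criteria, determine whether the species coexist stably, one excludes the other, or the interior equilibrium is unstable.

Compare the nullcline intercepts: K1/α12 = 391/1.11 = 352 < K2 = 675; K2/α21 = 675/1.35 = 500 > K1 = 391.
Since the inequalities point opposite ways, species 2 can invade but species 1 cannot.

species 2 excludes species 1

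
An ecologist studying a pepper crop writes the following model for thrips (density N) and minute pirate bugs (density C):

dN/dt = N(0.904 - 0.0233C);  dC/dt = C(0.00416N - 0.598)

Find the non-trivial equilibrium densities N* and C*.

N* ≈ 144, C* ≈ 38.8

Set dC/dt = 0 with C > 0: 0.00416N - 0.598 = 0, so N* = 0.598/0.00416 = 144.
Set dN/dt = 0 with N > 0: 0.904 - 0.0233C = 0, so C* = 0.904/0.0233 = 38.8.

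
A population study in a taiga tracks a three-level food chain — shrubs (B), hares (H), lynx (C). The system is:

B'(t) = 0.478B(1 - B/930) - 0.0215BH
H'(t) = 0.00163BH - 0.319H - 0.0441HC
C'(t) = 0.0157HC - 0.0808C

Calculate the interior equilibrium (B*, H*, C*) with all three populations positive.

B* ≈ 715, H* ≈ 5.15, C* ≈ 19.2

From dC/dt = 0: 0.0157H* = 0.0808, so H* = 5.15.
From dB/dt = 0: 0.478(1 - B*/930) = 0.0215·5.15, giving B* = 930·(1 - 0.231) = 715.
From dH/dt = 0: 0.00163·715 - 0.319 = 0.0441C*, so C* = 0.846/0.0441 = 19.2.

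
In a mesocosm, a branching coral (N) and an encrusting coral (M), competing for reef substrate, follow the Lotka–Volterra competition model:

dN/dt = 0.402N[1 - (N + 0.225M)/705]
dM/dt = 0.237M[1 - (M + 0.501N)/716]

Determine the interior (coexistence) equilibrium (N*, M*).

Setting both brackets to zero gives the nullclines N + 0.225M = 705 and 0.501N + M = 716.
Substituting M = 716 - 0.501N into the first: N(1 - 0.225·0.501) = 705 - 0.225·716.
So N* = 544/0.887 = 613, and then M* = 716 - 0.501·613 = 409.

N* ≈ 613, M* ≈ 409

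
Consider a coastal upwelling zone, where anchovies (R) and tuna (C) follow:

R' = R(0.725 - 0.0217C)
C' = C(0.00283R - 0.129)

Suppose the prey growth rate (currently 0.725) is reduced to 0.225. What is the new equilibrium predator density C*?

At the interior fixed point, setting dR/dt = 0 with R > 0 fixes C* = (prey growth rate)/(RC coefficient) — independent of the other coefficients.
With the change, C* = 0.225/0.0217 = 10.4; it falls from 33.4.

C* ≈ 10.4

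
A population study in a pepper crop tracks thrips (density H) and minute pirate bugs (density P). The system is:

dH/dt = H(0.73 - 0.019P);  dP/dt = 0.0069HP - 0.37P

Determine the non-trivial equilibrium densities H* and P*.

H* ≈ 53.6, P* ≈ 38.4

Set dP/dt = 0 with P > 0: 0.0069H - 0.37 = 0, so H* = 0.37/0.0069 = 53.6.
Set dH/dt = 0 with H > 0: 0.73 - 0.019P = 0, so P* = 0.73/0.019 = 38.4.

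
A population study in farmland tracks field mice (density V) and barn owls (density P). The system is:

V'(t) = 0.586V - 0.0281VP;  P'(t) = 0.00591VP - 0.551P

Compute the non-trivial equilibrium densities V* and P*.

V* ≈ 93.2, P* ≈ 20.9

Set dP/dt = 0 with P > 0: 0.00591V - 0.551 = 0, so V* = 0.551/0.00591 = 93.2.
Set dV/dt = 0 with V > 0: 0.586 - 0.0281P = 0, so P* = 0.586/0.0281 = 20.9.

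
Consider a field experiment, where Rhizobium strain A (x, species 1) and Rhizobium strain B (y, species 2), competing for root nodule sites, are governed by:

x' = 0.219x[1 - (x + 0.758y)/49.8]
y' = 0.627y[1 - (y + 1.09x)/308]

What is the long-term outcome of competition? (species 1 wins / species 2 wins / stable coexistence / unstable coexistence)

species 2 excludes species 1

Compare the nullcline intercepts: K1/α12 = 49.8/0.758 = 65.7 < K2 = 308; K2/α21 = 308/1.09 = 283 > K1 = 49.8.
Since the inequalities point opposite ways, species 2 can invade but species 1 cannot.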